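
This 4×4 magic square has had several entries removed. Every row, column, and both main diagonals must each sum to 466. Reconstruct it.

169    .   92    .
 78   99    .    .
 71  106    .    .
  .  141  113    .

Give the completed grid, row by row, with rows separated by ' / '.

Column 1 needs 466; the known cells sum to 318, so (4,1) = 148.
Using column 2: 99 + 106 + 141 + ? → (1,2) = 466 − 346 = 120.
Row 1 must total 466; the given cells sum to 381, so (1,4) = 85.
Row 4: 148 + 141 + 113 + ? = 466, so (4,4) = 64.
From main diagonal, 466 − (169 + 99 + 64) gives (3,3) = 134.
From anti-diagonal, 466 − (85 + 106 + 148) gives (2,3) = 127.
Row 2: 78 + 99 + 127 + ? = 466, so (2,4) = 162.
Row 3 must total 466; the given cells sum to 311, so (3,4) = 155.

169 120 92 85 / 78 99 127 162 / 71 106 134 155 / 148 141 113 64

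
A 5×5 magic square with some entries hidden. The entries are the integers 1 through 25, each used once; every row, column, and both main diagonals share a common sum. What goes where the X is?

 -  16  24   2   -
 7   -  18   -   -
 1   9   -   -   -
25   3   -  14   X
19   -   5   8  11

The entries are 1 through 25, which sum to 325, so each line sums to 325/5 = 65.
The remaining cell in row 5 is (5,2) = 65 − 43 = 22.
From column 1, 65 − (7 + 1 + 25 + 19) gives (1,1) = 13.
Column 2: 16 + 9 + 3 + 22 + ? = 65, so (2,2) = 15.
Main diagonal: 13 + 15 + 14 + 11 + ? = 65, so (3,3) = 12.
Row 1 needs 65; the known cells sum to 55, so (1,5) = 10.
Column 3: 24 + 18 + 12 + 5 + ? = 65, so (4,3) = 6.
The remaining cell in anti-diagonal is (2,4) = 65 − 44 = 21.
Using row 2: 7 + 15 + 18 + 21 + ? → (2,5) = 65 − 61 = 4.
Row 4: 25 + 3 + 6 + 14 + ? = 65, so (4,5) = 17.

17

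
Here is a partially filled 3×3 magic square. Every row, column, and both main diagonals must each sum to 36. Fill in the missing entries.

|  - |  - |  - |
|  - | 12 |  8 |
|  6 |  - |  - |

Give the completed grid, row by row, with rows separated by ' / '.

14 4 18 / 16 12 8 / 6 20 10

Row 2 needs 36; the known cells sum to 20, so (2,1) = 16.
Using column 1: 16 + 6 + ? → (1,1) = 36 − 22 = 14.
Using main diagonal: 14 + 12 + ? → (3,3) = 36 − 26 = 10.
Anti-diagonal: 12 + 6 + ? = 36, so (1,3) = 18.
The remaining cell in row 1 is (1,2) = 36 − 32 = 4.
Row 3 needs 36; the known cells sum to 16, so (3,2) = 20.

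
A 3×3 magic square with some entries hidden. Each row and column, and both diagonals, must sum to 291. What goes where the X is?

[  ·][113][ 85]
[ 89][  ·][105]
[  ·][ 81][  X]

101

From row 1, 291 − (113 + 85) gives (1,1) = 93.
Row 2 must total 291; the given cells sum to 194, so (2,2) = 97.
Column 1 must total 291; the given cells sum to 182, so (3,1) = 109.
From column 3, 291 − (85 + 105) gives (3,3) = 101.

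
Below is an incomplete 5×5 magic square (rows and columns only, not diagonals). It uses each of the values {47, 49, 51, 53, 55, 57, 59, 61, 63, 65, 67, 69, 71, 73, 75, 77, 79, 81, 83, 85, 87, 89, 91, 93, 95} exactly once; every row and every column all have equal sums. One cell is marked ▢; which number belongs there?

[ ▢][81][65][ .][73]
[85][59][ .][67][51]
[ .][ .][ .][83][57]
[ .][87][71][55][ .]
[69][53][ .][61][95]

47

The 25 entries sum to 1775, so each line sums to 1775/5 = 355.
Row 2: 85 + 59 + 67 + 51 + ? = 355, so (2,3) = 93.
Row 5 must total 355; the given cells sum to 278, so (5,3) = 77.
Column 2: 81 + 59 + 87 + 53 + ? = 355, so (3,2) = 75.
Column 3: 65 + 93 + 71 + 77 + ? = 355, so (3,3) = 49.
From column 4, 355 − (67 + 83 + 55 + 61) gives (1,4) = 89.
Column 5 must total 355; the given cells sum to 276, so (4,5) = 79.
Using row 1: 81 + 65 + 89 + 73 + ? → (1,1) = 355 − 308 = 47.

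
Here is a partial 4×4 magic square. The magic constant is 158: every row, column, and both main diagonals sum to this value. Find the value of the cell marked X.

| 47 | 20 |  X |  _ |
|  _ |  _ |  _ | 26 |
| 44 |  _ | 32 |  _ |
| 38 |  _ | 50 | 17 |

35

Row 4 must total 158; the given cells sum to 105, so (4,2) = 53.
From column 1, 158 − (47 + 44 + 38) gives (2,1) = 29.
Main diagonal: 47 + 32 + 17 + ? = 158, so (2,2) = 62.
Row 2 needs 158; the known cells sum to 117, so (2,3) = 41.
Column 2 must total 158; the given cells sum to 135, so (3,2) = 23.
The remaining cell in column 3 is (1,3) = 158 − 123 = 35.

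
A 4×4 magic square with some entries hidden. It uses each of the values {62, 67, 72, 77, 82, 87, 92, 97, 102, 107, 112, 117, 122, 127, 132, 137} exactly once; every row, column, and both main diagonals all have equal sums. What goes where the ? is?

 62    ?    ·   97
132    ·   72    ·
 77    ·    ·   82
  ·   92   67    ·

117

The 16 entries sum to 1592, so each line sums to 1592/4 = 398.
From column 1, 398 − (62 + 132 + 77) gives (4,1) = 127.
Anti-diagonal needs 398; the known cells sum to 296, so (3,2) = 102.
Row 3: 77 + 102 + 82 + ? = 398, so (3,3) = 137.
Using row 4: 127 + 92 + 67 + ? → (4,4) = 398 − 286 = 112.
Column 3 must total 398; the given cells sum to 276, so (1,3) = 122.
Using column 4: 97 + 82 + 112 + ? → (2,4) = 398 − 291 = 107.
Main diagonal: 62 + 137 + 112 + ? = 398, so (2,2) = 87.
The remaining cell in row 1 is (1,2) = 398 − 281 = 117.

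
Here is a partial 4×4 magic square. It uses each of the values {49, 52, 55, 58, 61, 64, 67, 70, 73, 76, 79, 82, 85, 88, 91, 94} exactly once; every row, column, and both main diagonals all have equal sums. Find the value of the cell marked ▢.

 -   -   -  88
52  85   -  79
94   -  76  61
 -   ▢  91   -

The 16 entries sum to 1144, so each line sums to 1144/4 = 286.
The remaining cell in row 2 is (2,3) = 286 − 216 = 70.
Row 3: 94 + 76 + 61 + ? = 286, so (3,2) = 55.
Using column 3: 70 + 76 + 91 + ? → (1,3) = 286 − 237 = 49.
Column 4 must total 286; the given cells sum to 228, so (4,4) = 58.
Main diagonal needs 286; the known cells sum to 219, so (1,1) = 67.
Using anti-diagonal: 88 + 70 + 55 + ? → (4,1) = 286 − 213 = 73.
Using row 1: 67 + 49 + 88 + ? → (1,2) = 286 − 204 = 82.
Row 4: 73 + 91 + 58 + ? = 286, so (4,2) = 64.

64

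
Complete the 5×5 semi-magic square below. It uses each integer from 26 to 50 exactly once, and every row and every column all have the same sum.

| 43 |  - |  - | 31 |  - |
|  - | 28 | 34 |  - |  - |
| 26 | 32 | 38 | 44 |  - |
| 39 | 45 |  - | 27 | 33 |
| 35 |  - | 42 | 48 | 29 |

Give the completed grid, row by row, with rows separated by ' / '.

The entries are 26 through 50, which sum to 950, so each line sums to 950/5 = 190.
Row 3: 26 + 32 + 38 + 44 + ? = 190, so (3,5) = 50.
From row 4, 190 − (39 + 45 + 27 + 33) gives (4,3) = 46.
Using row 5: 35 + 42 + 48 + 29 + ? → (5,2) = 190 − 154 = 36.
From column 1, 190 − (43 + 26 + 39 + 35) gives (2,1) = 47.
The remaining cell in column 2 is (1,2) = 190 − 141 = 49.
The remaining cell in column 3 is (1,3) = 190 − 160 = 30.
The remaining cell in column 4 is (2,4) = 190 − 150 = 40.
Using row 1: 43 + 49 + 30 + 31 + ? → (1,5) = 190 − 153 = 37.
Row 2 needs 190; the known cells sum to 149, so (2,5) = 41.

43 49 30 31 37 / 47 28 34 40 41 / 26 32 38 44 50 / 39 45 46 27 33 / 35 36 42 48 29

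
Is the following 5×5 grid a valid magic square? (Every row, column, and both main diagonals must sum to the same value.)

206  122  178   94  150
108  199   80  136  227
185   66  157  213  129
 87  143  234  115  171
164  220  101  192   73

Yes

Row 1: 206 + 122 + 178 + 94 + 150 = 750.
Row 2: 108 + 199 + 80 + 136 + 227 = 750.
Row 3: 185 + 66 + 157 + 213 + 129 = 750.
Row 4: 87 + 143 + 234 + 115 + 171 = 750.
Row 5: 164 + 220 + 101 + 192 + 73 = 750.
Column 1: 206 + 108 + 185 + 87 + 164 = 750.
Column 2: 122 + 199 + 66 + 143 + 220 = 750.
Column 3: 178 + 80 + 157 + 234 + 101 = 750.
Column 4: 94 + 136 + 213 + 115 + 192 = 750.
Column 5: 150 + 227 + 129 + 171 + 73 = 750.
Main diagonal: 206 + 199 + 157 + 115 + 73 = 750.
Anti-diagonal: 150 + 136 + 157 + 143 + 164 = 750.
All lines sum to 750.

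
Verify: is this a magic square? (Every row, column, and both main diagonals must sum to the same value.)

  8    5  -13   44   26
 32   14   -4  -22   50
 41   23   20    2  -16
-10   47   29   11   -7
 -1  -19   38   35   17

Row 1: 8 + 5 + (-13) + 44 + 26 = 70.
Row 2: 32 + 14 + (-4) + (-22) + 50 = 70.
Row 3: 41 + 23 + 20 + 2 + (-16) = 70.
Row 4: -10 + 47 + 29 + 11 + (-7) = 70.
Row 5: -1 + (-19) + 38 + 35 + 17 = 70.
Column 1: 8 + 32 + 41 + (-10) + (-1) = 70.
Column 2: 5 + 14 + 23 + 47 + (-19) = 70.
Column 3: -13 + (-4) + 20 + 29 + 38 = 70.
Column 4: 44 + (-22) + 2 + 11 + 35 = 70.
Column 5: 26 + 50 + (-16) + (-7) + 17 = 70.
Main diagonal: 8 + 14 + 20 + 11 + 17 = 70.
Anti-diagonal: 26 + (-22) + 20 + 47 + (-1) = 70.
All lines sum to 70.

Yes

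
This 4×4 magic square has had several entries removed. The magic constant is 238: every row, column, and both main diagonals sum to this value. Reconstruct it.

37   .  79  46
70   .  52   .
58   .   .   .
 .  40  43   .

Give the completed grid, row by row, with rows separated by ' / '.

From row 1, 238 − (37 + 79 + 46) gives (1,2) = 76.
Column 1: 37 + 70 + 58 + ? = 238, so (4,1) = 73.
The remaining cell in column 3 is (3,3) = 238 − 174 = 64.
From anti-diagonal, 238 − (46 + 52 + 73) gives (3,2) = 67.
Row 3 must total 238; the given cells sum to 189, so (3,4) = 49.
Using row 4: 73 + 40 + 43 + ? → (4,4) = 238 − 156 = 82.
Using column 2: 76 + 67 + 40 + ? → (2,2) = 238 − 183 = 55.
Column 4: 46 + 49 + 82 + ? = 238, so (2,4) = 61.

37 76 79 46 / 70 55 52 61 / 58 67 64 49 / 73 40 43 82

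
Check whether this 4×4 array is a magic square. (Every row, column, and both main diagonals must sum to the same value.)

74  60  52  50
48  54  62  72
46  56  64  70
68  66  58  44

Row 1: 74 + 60 + 52 + 50 = 236.
Row 2: 48 + 54 + 62 + 72 = 236.
Row 3: 46 + 56 + 64 + 70 = 236.
Row 4: 68 + 66 + 58 + 44 = 236.
Column 1: 74 + 48 + 46 + 68 = 236.
Column 2: 60 + 54 + 56 + 66 = 236.
Column 3: 52 + 62 + 64 + 58 = 236.
Column 4: 50 + 72 + 70 + 44 = 236.
Main diagonal: 74 + 54 + 64 + 44 = 236.
Anti-diagonal: 50 + 62 + 56 + 68 = 236.
All lines sum to 236.

Yes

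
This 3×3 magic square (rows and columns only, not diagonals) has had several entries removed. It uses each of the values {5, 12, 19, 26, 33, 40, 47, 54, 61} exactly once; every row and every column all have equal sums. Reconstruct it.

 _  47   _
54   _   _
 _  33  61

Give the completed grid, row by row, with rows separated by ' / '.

40 47 12 / 54 19 26 / 5 33 61

The 9 entries sum to 297, so each line sums to 297/3 = 99.
Row 3 needs 99; the known cells sum to 94, so (3,1) = 5.
Column 1 needs 99; the known cells sum to 59, so (1,1) = 40.
The remaining cell in column 2 is (2,2) = 99 − 80 = 19.
Using row 1: 40 + 47 + ? → (1,3) = 99 − 87 = 12.
Row 2 must total 99; the given cells sum to 73, so (2,3) = 26.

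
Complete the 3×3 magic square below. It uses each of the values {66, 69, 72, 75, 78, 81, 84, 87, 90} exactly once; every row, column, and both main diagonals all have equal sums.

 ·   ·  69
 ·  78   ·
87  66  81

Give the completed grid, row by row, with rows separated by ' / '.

75 90 69 / 72 78 84 / 87 66 81

The 9 entries sum to 702, so each line sums to 702/3 = 234.
Column 2: 78 + 66 + ? = 234, so (1,2) = 90.
The remaining cell in column 3 is (2,3) = 234 − 150 = 84.
Main diagonal: 78 + 81 + ? = 234, so (1,1) = 75.
Row 2 must total 234; the given cells sum to 162, so (2,1) = 72.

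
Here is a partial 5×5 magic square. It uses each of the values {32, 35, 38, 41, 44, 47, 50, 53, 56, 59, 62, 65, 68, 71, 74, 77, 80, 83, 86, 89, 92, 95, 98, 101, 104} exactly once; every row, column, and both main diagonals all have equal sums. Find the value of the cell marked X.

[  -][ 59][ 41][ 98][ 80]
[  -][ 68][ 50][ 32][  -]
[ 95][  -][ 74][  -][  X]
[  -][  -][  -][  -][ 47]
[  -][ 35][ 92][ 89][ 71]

The 25 entries sum to 1700, so each line sums to 1700/5 = 340.
Row 1 must total 340; the given cells sum to 278, so (1,1) = 62.
Using row 5: 35 + 92 + 89 + 71 + ? → (5,1) = 340 − 287 = 53.
Column 3 needs 340; the known cells sum to 257, so (4,3) = 83.
Using main diagonal: 62 + 68 + 74 + 71 + ? → (4,4) = 340 − 275 = 65.
From anti-diagonal, 340 − (80 + 32 + 74 + 53) gives (4,2) = 101.
Row 4 needs 340; the known cells sum to 296, so (4,1) = 44.
Column 1 must total 340; the given cells sum to 254, so (2,1) = 86.
From column 2, 340 − (59 + 68 + 101 + 35) gives (3,2) = 77.
Column 4 must total 340; the given cells sum to 284, so (3,4) = 56.
Using row 2: 86 + 68 + 50 + 32 + ? → (2,5) = 340 − 236 = 104.
From row 3, 340 − (95 + 77 + 74 + 56) gives (3,5) = 38.

38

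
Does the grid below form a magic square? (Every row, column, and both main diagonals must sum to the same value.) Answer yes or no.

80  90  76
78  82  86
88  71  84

Row 1: 80 + 90 + 76 = 246.
Row 2: 78 + 82 + 86 = 246.
Row 3: 88 + 71 + 84 = 243.
Column 1: 80 + 78 + 88 = 246.
Column 2: 90 + 82 + 71 = 243.
Column 3: 76 + 86 + 84 = 246.
Main diagonal: 80 + 82 + 84 = 246.
Anti-diagonal: 76 + 82 + 88 = 246.

No — row 3 sums to 243 but main diagonal sums to 246.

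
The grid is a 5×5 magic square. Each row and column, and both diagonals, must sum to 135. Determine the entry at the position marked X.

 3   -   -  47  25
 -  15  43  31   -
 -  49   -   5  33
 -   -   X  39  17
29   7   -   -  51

11

From column 4, 135 − (47 + 31 + 5 + 39) gives (5,4) = 13.
Column 5 must total 135; the given cells sum to 126, so (2,5) = 9.
Main diagonal needs 135; the known cells sum to 108, so (3,3) = 27.
Using anti-diagonal: 25 + 31 + 27 + 29 + ? → (4,2) = 135 − 112 = 23.
Row 2: 15 + 43 + 31 + 9 + ? = 135, so (2,1) = 37.
From row 3, 135 − (49 + 27 + 5 + 33) gives (3,1) = 21.
Row 5 needs 135; the known cells sum to 100, so (5,3) = 35.
From column 1, 135 − (3 + 37 + 21 + 29) gives (4,1) = 45.
Column 2 needs 135; the known cells sum to 94, so (1,2) = 41.
Using row 1: 3 + 41 + 47 + 25 + ? → (1,3) = 135 − 116 = 19.
Row 4: 45 + 23 + 39 + 17 + ? = 135, so (4,3) = 11.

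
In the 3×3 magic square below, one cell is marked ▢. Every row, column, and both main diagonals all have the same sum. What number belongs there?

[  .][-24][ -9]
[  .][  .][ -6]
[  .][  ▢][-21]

Column 3 is complete and sums to -36; that is the magic constant.
Row 1: -24 + (-9) + ? = -36, so (1,1) = -3.
The remaining cell in main diagonal is (2,2) = -36 − (-24) = -12.
The remaining cell in anti-diagonal is (3,1) = -36 − (-21) = -15.
Row 2: -12 + (-6) + ? = -36, so (2,1) = -18.
Row 3 must total -36; the given cells sum to -36, so (3,2) = 0.

0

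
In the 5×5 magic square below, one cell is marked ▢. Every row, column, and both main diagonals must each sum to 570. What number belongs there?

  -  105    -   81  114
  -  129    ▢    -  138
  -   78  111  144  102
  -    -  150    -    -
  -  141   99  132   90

87

The remaining cell in row 3 is (3,1) = 570 − 435 = 135.
Row 5 needs 570; the known cells sum to 462, so (5,1) = 108.
The remaining cell in column 2 is (4,2) = 570 − 453 = 117.
From column 5, 570 − (114 + 138 + 102 + 90) gives (4,5) = 126.
From anti-diagonal, 570 − (114 + 111 + 117 + 108) gives (2,4) = 120.
From column 4, 570 − (81 + 120 + 144 + 132) gives (4,4) = 93.
Main diagonal must total 570; the given cells sum to 423, so (1,1) = 147.
Row 1 needs 570; the known cells sum to 447, so (1,3) = 123.
Row 4: 117 + 150 + 93 + 126 + ? = 570, so (4,1) = 84.
Column 1 needs 570; the known cells sum to 474, so (2,1) = 96.
Column 3 needs 570; the known cells sum to 483, so (2,3) = 87.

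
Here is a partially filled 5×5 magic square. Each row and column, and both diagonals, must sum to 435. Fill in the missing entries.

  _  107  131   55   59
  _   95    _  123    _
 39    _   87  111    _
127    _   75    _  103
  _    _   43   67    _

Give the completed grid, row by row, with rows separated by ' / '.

83 107 131 55 59 / 71 95 99 123 47 / 39 63 87 111 135 / 127 51 75 79 103 / 115 119 43 67 91

Using row 1: 107 + 131 + 55 + 59 + ? → (1,1) = 435 − 352 = 83.
From column 3, 435 − (131 + 87 + 75 + 43) gives (2,3) = 99.
Using column 4: 55 + 123 + 111 + 67 + ? → (4,4) = 435 − 356 = 79.
The remaining cell in main diagonal is (5,5) = 435 − 344 = 91.
Row 4 needs 435; the known cells sum to 384, so (4,2) = 51.
Anti-diagonal must total 435; the given cells sum to 320, so (5,1) = 115.
Row 5 needs 435; the known cells sum to 316, so (5,2) = 119.
Column 1 must total 435; the given cells sum to 364, so (2,1) = 71.
Column 2: 107 + 95 + 51 + 119 + ? = 435, so (3,2) = 63.
Row 2: 71 + 95 + 99 + 123 + ? = 435, so (2,5) = 47.
Row 3 needs 435; the known cells sum to 300, so (3,5) = 135.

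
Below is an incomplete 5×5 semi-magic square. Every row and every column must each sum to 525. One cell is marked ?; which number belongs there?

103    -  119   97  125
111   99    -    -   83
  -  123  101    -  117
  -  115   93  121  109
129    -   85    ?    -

Row 1 must total 525; the given cells sum to 444, so (1,2) = 81.
Row 4 needs 525; the known cells sum to 438, so (4,1) = 87.
Using column 1: 103 + 111 + 87 + 129 + ? → (3,1) = 525 − 430 = 95.
Column 2: 81 + 99 + 123 + 115 + ? = 525, so (5,2) = 107.
Column 3 must total 525; the given cells sum to 398, so (2,3) = 127.
The remaining cell in column 5 is (5,5) = 525 − 434 = 91.
The remaining cell in row 2 is (2,4) = 525 − 420 = 105.
Row 3 needs 525; the known cells sum to 436, so (3,4) = 89.
From row 5, 525 − (129 + 107 + 85 + 91) gives (5,4) = 113.

113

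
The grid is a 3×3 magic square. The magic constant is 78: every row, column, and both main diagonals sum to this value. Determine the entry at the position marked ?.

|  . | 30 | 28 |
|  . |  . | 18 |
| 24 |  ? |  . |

22

Row 1 needs 78; the known cells sum to 58, so (1,1) = 20.
Column 1 needs 78; the known cells sum to 44, so (2,1) = 34.
The remaining cell in column 3 is (3,3) = 78 − 46 = 32.
Main diagonal: 20 + 32 + ? = 78, so (2,2) = 26.
Using row 3: 24 + 32 + ? → (3,2) = 78 − 56 = 22.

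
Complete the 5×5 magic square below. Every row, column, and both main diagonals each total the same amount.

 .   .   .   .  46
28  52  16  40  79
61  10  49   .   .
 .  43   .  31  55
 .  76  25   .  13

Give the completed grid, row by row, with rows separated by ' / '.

70 34 58 7 46 / 28 52 16 40 79 / 61 10 49 73 22 / 19 43 67 31 55 / 37 76 25 64 13

Row 2 is already complete: 28 + 52 + 16 + 40 + 79 = 215, so that is the magic constant.
The remaining cell in column 2 is (1,2) = 215 − 181 = 34.
Using column 5: 46 + 79 + 55 + 13 + ? → (3,5) = 215 − 193 = 22.
Main diagonal needs 215; the known cells sum to 145, so (1,1) = 70.
Anti-diagonal: 46 + 40 + 49 + 43 + ? = 215, so (5,1) = 37.
Row 3 needs 215; the known cells sum to 142, so (3,4) = 73.
Row 5: 37 + 76 + 25 + 13 + ? = 215, so (5,4) = 64.
Column 1 must total 215; the given cells sum to 196, so (4,1) = 19.
Column 4 must total 215; the given cells sum to 208, so (1,4) = 7.
Row 1: 70 + 34 + 7 + 46 + ? = 215, so (1,3) = 58.
Using row 4: 19 + 43 + 31 + 55 + ? → (4,3) = 215 − 148 = 67.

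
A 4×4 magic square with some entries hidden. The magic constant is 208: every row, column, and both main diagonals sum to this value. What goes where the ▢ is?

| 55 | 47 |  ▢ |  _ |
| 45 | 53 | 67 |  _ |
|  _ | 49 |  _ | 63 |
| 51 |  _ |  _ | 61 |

65

The remaining cell in row 2 is (2,4) = 208 − 165 = 43.
Using column 1: 55 + 45 + 51 + ? → (3,1) = 208 − 151 = 57.
Column 2 needs 208; the known cells sum to 149, so (4,2) = 59.
The remaining cell in column 4 is (1,4) = 208 − 167 = 41.
The remaining cell in main diagonal is (3,3) = 208 − 169 = 39.
From row 1, 208 − (55 + 47 + 41) gives (1,3) = 65.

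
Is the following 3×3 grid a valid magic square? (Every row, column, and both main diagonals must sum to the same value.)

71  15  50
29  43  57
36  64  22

Row 1: 71 + 15 + 50 = 136.
Row 2: 29 + 43 + 57 = 129.
Row 3: 36 + 64 + 22 = 122.
Column 1: 71 + 29 + 36 = 136.
Column 2: 15 + 43 + 64 = 122.
Column 3: 50 + 57 + 22 = 129.
Main diagonal: 71 + 43 + 22 = 136.
Anti-diagonal: 50 + 43 + 36 = 129.

No — anti-diagonal sums to 129 but row 3 sums to 122.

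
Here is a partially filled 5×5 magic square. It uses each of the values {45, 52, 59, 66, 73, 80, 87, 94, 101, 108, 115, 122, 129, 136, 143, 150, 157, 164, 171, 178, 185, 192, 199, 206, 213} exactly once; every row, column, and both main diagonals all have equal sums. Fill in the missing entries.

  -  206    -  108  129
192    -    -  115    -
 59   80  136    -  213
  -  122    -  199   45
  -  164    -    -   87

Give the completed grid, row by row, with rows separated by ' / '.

150 206 52 108 129 / 192 73 94 115 171 / 59 80 136 157 213 / 101 122 178 199 45 / 143 164 185 66 87

The 25 entries sum to 3225, so each line sums to 3225/5 = 645.
Using row 3: 59 + 80 + 136 + 213 + ? → (3,4) = 645 − 488 = 157.
Column 2 must total 645; the given cells sum to 572, so (2,2) = 73.
Column 4: 108 + 115 + 157 + 199 + ? = 645, so (5,4) = 66.
From column 5, 645 − (129 + 213 + 45 + 87) gives (2,5) = 171.
From main diagonal, 645 − (73 + 136 + 199 + 87) gives (1,1) = 150.
Anti-diagonal needs 645; the known cells sum to 502, so (5,1) = 143.
Using row 1: 150 + 206 + 108 + 129 + ? → (1,3) = 645 − 593 = 52.
Row 2: 192 + 73 + 115 + 171 + ? = 645, so (2,3) = 94.
Row 5: 143 + 164 + 66 + 87 + ? = 645, so (5,3) = 185.
Column 1 must total 645; the given cells sum to 544, so (4,1) = 101.
The remaining cell in column 3 is (4,3) = 645 − 467 = 178.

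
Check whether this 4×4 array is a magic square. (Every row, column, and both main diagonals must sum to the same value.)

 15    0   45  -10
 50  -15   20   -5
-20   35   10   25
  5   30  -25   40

Row 1: 15 + 0 + 45 + (-10) = 50.
Row 2: 50 + (-15) + 20 + (-5) = 50.
Row 3: -20 + 35 + 10 + 25 = 50.
Row 4: 5 + 30 + (-25) + 40 = 50.
Column 1: 15 + 50 + (-20) + 5 = 50.
Column 2: 0 + (-15) + 35 + 30 = 50.
Column 3: 45 + 20 + 10 + (-25) = 50.
Column 4: -10 + (-5) + 25 + 40 = 50.
Main diagonal: 15 + (-15) + 10 + 40 = 50.
Anti-diagonal: -10 + 20 + 35 + 5 = 50.
All lines sum to 50.

Yes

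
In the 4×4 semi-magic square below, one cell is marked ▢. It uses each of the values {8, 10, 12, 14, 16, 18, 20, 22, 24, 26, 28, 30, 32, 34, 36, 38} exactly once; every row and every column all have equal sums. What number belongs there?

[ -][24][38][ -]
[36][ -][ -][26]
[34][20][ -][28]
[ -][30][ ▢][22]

32

The 16 entries sum to 368, so each line sums to 368/4 = 92.
Row 3 must total 92; the given cells sum to 82, so (3,3) = 10.
Column 2 must total 92; the given cells sum to 74, so (2,2) = 18.
Column 4 needs 92; the known cells sum to 76, so (1,4) = 16.
Row 1 needs 92; the known cells sum to 78, so (1,1) = 14.
Row 2 needs 92; the known cells sum to 80, so (2,3) = 12.
Using column 1: 14 + 36 + 34 + ? → (4,1) = 92 − 84 = 8.
Using column 3: 38 + 12 + 10 + ? → (4,3) = 92 − 60 = 32.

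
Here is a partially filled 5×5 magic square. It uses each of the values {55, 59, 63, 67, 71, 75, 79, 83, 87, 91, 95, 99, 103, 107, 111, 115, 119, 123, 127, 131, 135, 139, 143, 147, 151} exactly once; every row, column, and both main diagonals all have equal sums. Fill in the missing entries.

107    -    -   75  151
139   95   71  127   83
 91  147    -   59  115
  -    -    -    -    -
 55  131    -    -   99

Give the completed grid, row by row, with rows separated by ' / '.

107 63 119 75 151 / 139 95 71 127 83 / 91 147 103 59 115 / 123 79 135 111 67 / 55 131 87 143 99

The 25 entries sum to 2575, so each line sums to 2575/5 = 515.
Row 3: 91 + 147 + 59 + 115 + ? = 515, so (3,3) = 103.
From column 1, 515 − (107 + 139 + 91 + 55) gives (4,1) = 123.
Column 5: 151 + 83 + 115 + 99 + ? = 515, so (4,5) = 67.
Main diagonal must total 515; the given cells sum to 404, so (4,4) = 111.
From anti-diagonal, 515 − (151 + 127 + 103 + 55) gives (4,2) = 79.
Row 4: 123 + 79 + 111 + 67 + ? = 515, so (4,3) = 135.
Column 2 needs 515; the known cells sum to 452, so (1,2) = 63.
Column 4: 75 + 127 + 59 + 111 + ? = 515, so (5,4) = 143.
Using row 1: 107 + 63 + 75 + 151 + ? → (1,3) = 515 − 396 = 119.
From row 5, 515 − (55 + 131 + 143 + 99) gives (5,3) = 87.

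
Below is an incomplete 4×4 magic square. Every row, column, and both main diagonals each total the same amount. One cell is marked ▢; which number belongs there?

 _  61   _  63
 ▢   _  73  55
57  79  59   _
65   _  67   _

Anti-diagonal is complete and sums to 280; that is the magic constant.
Row 3 must total 280; the given cells sum to 195, so (3,4) = 85.
Column 3 needs 280; the known cells sum to 199, so (1,3) = 81.
Column 4 needs 280; the known cells sum to 203, so (4,4) = 77.
Row 1: 61 + 81 + 63 + ? = 280, so (1,1) = 75.
From row 4, 280 − (65 + 67 + 77) gives (4,2) = 71.
The remaining cell in column 1 is (2,1) = 280 − 197 = 83.

83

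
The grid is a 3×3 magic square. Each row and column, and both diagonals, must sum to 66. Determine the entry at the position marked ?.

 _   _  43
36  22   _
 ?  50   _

1

Row 2 must total 66; the given cells sum to 58, so (2,3) = 8.
The remaining cell in column 2 is (1,2) = 66 − 72 = -6.
The remaining cell in column 3 is (3,3) = 66 − 51 = 15.
Main diagonal must total 66; the given cells sum to 37, so (1,1) = 29.
Using anti-diagonal: 43 + 22 + ? → (3,1) = 66 − 65 = 1.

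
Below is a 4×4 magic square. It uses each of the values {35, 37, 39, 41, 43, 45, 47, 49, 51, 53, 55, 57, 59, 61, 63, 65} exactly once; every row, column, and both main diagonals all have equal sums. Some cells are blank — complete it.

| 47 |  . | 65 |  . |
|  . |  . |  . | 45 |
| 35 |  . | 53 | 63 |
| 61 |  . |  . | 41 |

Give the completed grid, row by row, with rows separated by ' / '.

47 37 65 51 / 57 59 39 45 / 35 49 53 63 / 61 55 43 41

The 16 entries sum to 800, so each line sums to 800/4 = 200.
Using row 3: 35 + 53 + 63 + ? → (3,2) = 200 − 151 = 49.
Column 1: 47 + 35 + 61 + ? = 200, so (2,1) = 57.
Column 4 must total 200; the given cells sum to 149, so (1,4) = 51.
From main diagonal, 200 − (47 + 53 + 41) gives (2,2) = 59.
From anti-diagonal, 200 − (51 + 49 + 61) gives (2,3) = 39.
From row 1, 200 − (47 + 65 + 51) gives (1,2) = 37.
Column 2 must total 200; the given cells sum to 145, so (4,2) = 55.
Using column 3: 65 + 39 + 53 + ? → (4,3) = 200 − 157 = 43.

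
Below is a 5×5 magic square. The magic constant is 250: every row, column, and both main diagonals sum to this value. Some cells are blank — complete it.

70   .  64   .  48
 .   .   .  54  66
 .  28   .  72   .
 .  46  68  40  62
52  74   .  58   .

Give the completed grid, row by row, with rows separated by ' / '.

Row 4 needs 250; the known cells sum to 216, so (4,1) = 34.
The remaining cell in column 4 is (1,4) = 250 − 224 = 26.
Using anti-diagonal: 48 + 54 + 46 + 52 + ? → (3,3) = 250 − 200 = 50.
From row 1, 250 − (70 + 64 + 26 + 48) gives (1,2) = 42.
Using column 2: 42 + 28 + 46 + 74 + ? → (2,2) = 250 − 190 = 60.
Main diagonal must total 250; the given cells sum to 220, so (5,5) = 30.
The remaining cell in row 5 is (5,3) = 250 − 214 = 36.
From column 3, 250 − (64 + 50 + 68 + 36) gives (2,3) = 32.
Column 5: 48 + 66 + 62 + 30 + ? = 250, so (3,5) = 44.
Row 2: 60 + 32 + 54 + 66 + ? = 250, so (2,1) = 38.
Row 3 must total 250; the given cells sum to 194, so (3,1) = 56.

70 42 64 26 48 / 38 60 32 54 66 / 56 28 50 72 44 / 34 46 68 40 62 / 52 74 36 58 30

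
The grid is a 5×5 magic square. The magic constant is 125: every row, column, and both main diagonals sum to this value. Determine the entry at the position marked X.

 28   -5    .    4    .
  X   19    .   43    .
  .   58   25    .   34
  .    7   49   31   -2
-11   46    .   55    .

52

The remaining cell in row 4 is (4,1) = 125 − 85 = 40.
Column 4 needs 125; the known cells sum to 133, so (3,4) = -8.
From main diagonal, 125 − (28 + 19 + 25 + 31) gives (5,5) = 22.
From anti-diagonal, 125 − (43 + 25 + 7 + (-11)) gives (1,5) = 61.
Row 1 needs 125; the known cells sum to 88, so (1,3) = 37.
From row 3, 125 − (58 + 25 + (-8) + 34) gives (3,1) = 16.
Using row 5: -11 + 46 + 55 + 22 + ? → (5,3) = 125 − 112 = 13.
The remaining cell in column 1 is (2,1) = 125 − 73 = 52.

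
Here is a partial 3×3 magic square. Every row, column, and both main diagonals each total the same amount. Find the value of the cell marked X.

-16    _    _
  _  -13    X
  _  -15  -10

-17

Main diagonal is complete and sums to -39; that is the magic constant.
Row 3 must total -39; the given cells sum to -25, so (3,1) = -14.
The remaining cell in column 1 is (2,1) = -39 − (-30) = -9.
Column 2: -13 + (-15) + ? = -39, so (1,2) = -11.
Anti-diagonal needs -39; the known cells sum to -27, so (1,3) = -12.
Row 2 must total -39; the given cells sum to -22, so (2,3) = -17.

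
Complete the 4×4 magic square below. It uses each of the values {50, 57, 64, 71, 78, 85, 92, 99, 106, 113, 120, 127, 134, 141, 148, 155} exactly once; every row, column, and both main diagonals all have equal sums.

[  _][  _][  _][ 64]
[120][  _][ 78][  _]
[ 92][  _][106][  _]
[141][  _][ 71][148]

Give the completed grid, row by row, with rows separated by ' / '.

57 134 155 64 / 120 99 78 113 / 92 127 106 85 / 141 50 71 148

The 16 entries sum to 1640, so each line sums to 1640/4 = 410.
Row 4 must total 410; the given cells sum to 360, so (4,2) = 50.
The remaining cell in column 1 is (1,1) = 410 − 353 = 57.
Using column 3: 78 + 106 + 71 + ? → (1,3) = 410 − 255 = 155.
Main diagonal: 57 + 106 + 148 + ? = 410, so (2,2) = 99.
The remaining cell in anti-diagonal is (3,2) = 410 − 283 = 127.
The remaining cell in row 1 is (1,2) = 410 − 276 = 134.
Row 2 needs 410; the known cells sum to 297, so (2,4) = 113.
The remaining cell in row 3 is (3,4) = 410 − 325 = 85.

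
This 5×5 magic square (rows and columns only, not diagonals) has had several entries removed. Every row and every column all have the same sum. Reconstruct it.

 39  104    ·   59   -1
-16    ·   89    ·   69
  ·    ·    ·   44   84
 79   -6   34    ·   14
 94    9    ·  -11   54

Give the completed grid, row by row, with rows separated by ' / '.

39 104 19 59 -1 / -16 49 89 29 69 / 24 64 4 44 84 / 79 -6 34 99 14 / 94 9 74 -11 54

Column 5 is already complete: -1 + 69 + 84 + 14 + 54 = 220, so that is the magic constant.
Row 1 needs 220; the known cells sum to 201, so (1,3) = 19.
From row 4, 220 − (79 + (-6) + 34 + 14) gives (4,4) = 99.
Using row 5: 94 + 9 + (-11) + 54 + ? → (5,3) = 220 − 146 = 74.
Column 1: 39 + (-16) + 79 + 94 + ? = 220, so (3,1) = 24.
Column 3 must total 220; the given cells sum to 216, so (3,3) = 4.
From column 4, 220 − (59 + 44 + 99 + (-11)) gives (2,4) = 29.
Row 2: -16 + 89 + 29 + 69 + ? = 220, so (2,2) = 49.
Row 3 needs 220; the known cells sum to 156, so (3,2) = 64.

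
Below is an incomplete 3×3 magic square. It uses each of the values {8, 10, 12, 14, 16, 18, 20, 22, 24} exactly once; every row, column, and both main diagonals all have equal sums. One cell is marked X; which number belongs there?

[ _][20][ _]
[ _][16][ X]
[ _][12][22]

8

The 9 entries sum to 144, so each line sums to 144/3 = 48.
The remaining cell in row 3 is (3,1) = 48 − 34 = 14.
Main diagonal needs 48; the known cells sum to 38, so (1,1) = 10.
Anti-diagonal: 16 + 14 + ? = 48, so (1,3) = 18.
Column 1 needs 48; the known cells sum to 24, so (2,1) = 24.
Using column 3: 18 + 22 + ? → (2,3) = 48 − 40 = 8.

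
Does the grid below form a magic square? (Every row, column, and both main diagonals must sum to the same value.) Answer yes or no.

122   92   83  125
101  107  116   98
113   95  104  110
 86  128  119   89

Yes

Row 1: 122 + 92 + 83 + 125 = 422.
Row 2: 101 + 107 + 116 + 98 = 422.
Row 3: 113 + 95 + 104 + 110 = 422.
Row 4: 86 + 128 + 119 + 89 = 422.
Column 1: 122 + 101 + 113 + 86 = 422.
Column 2: 92 + 107 + 95 + 128 = 422.
Column 3: 83 + 116 + 104 + 119 = 422.
Column 4: 125 + 98 + 110 + 89 = 422.
Main diagonal: 122 + 107 + 104 + 89 = 422.
Anti-diagonal: 125 + 116 + 95 + 86 = 422.
All lines sum to 422.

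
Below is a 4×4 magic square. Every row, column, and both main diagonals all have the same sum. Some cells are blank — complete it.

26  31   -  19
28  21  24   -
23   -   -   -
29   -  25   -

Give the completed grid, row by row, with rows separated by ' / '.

26 31 30 19 / 28 21 24 33 / 23 34 27 22 / 29 20 25 32

Column 1 is already complete: 26 + 28 + 23 + 29 = 106, so that is the magic constant.
The remaining cell in row 1 is (1,3) = 106 − 76 = 30.
Using row 2: 28 + 21 + 24 + ? → (2,4) = 106 − 73 = 33.
The remaining cell in column 3 is (3,3) = 106 − 79 = 27.
Main diagonal: 26 + 21 + 27 + ? = 106, so (4,4) = 32.
The remaining cell in anti-diagonal is (3,2) = 106 − 72 = 34.
From row 3, 106 − (23 + 34 + 27) gives (3,4) = 22.
The remaining cell in row 4 is (4,2) = 106 − 86 = 20.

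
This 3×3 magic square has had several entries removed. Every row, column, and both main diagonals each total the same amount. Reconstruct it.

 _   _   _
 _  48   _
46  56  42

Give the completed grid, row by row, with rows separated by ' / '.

54 40 50 / 44 48 52 / 46 56 42

Row 3 is already complete: 46 + 56 + 42 = 144, so that is the magic constant.
Column 2: 48 + 56 + ? = 144, so (1,2) = 40.
The remaining cell in main diagonal is (1,1) = 144 − 90 = 54.
Anti-diagonal must total 144; the given cells sum to 94, so (1,3) = 50.
Column 1 must total 144; the given cells sum to 100, so (2,1) = 44.
From column 3, 144 − (50 + 42) gives (2,3) = 52.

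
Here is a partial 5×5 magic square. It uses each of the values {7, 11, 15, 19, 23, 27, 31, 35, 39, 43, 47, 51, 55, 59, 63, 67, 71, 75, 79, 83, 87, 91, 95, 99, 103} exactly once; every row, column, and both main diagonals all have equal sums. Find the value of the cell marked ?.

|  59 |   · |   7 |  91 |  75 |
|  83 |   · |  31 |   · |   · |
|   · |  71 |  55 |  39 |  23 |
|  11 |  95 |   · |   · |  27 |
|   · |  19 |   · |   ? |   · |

The 25 entries sum to 1375, so each line sums to 1375/5 = 275.
Row 1 needs 275; the known cells sum to 232, so (1,2) = 43.
From row 3, 275 − (71 + 55 + 39 + 23) gives (3,1) = 87.
From column 1, 275 − (59 + 83 + 87 + 11) gives (5,1) = 35.
Using column 2: 43 + 71 + 95 + 19 + ? → (2,2) = 275 − 228 = 47.
Using anti-diagonal: 75 + 55 + 95 + 35 + ? → (2,4) = 275 − 260 = 15.
The remaining cell in row 2 is (2,5) = 275 − 176 = 99.
Column 5 must total 275; the given cells sum to 224, so (5,5) = 51.
Main diagonal: 59 + 47 + 55 + 51 + ? = 275, so (4,4) = 63.
Row 4: 11 + 95 + 63 + 27 + ? = 275, so (4,3) = 79.
Column 3 needs 275; the known cells sum to 172, so (5,3) = 103.
The remaining cell in column 4 is (5,4) = 275 − 208 = 67.

67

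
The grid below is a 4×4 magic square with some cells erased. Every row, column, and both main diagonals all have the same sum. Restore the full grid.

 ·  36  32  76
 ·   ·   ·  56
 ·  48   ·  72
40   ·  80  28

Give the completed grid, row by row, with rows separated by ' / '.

Column 4 is already complete: 76 + 56 + 72 + 28 = 232, so that is the magic constant.
Row 1 needs 232; the known cells sum to 144, so (1,1) = 88.
Row 4 needs 232; the known cells sum to 148, so (4,2) = 84.
Column 2 must total 232; the given cells sum to 168, so (2,2) = 64.
Main diagonal: 88 + 64 + 28 + ? = 232, so (3,3) = 52.
Anti-diagonal must total 232; the given cells sum to 164, so (2,3) = 68.
Row 2: 64 + 68 + 56 + ? = 232, so (2,1) = 44.
Row 3: 48 + 52 + 72 + ? = 232, so (3,1) = 60.

88 36 32 76 / 44 64 68 56 / 60 48 52 72 / 40 84 80 28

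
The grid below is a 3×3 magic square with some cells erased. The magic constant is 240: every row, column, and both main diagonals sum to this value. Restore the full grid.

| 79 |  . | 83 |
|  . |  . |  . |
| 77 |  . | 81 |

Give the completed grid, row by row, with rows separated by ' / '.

79 78 83 / 84 80 76 / 77 82 81

The remaining cell in row 1 is (1,2) = 240 − 162 = 78.
The remaining cell in row 3 is (3,2) = 240 − 158 = 82.
The remaining cell in column 1 is (2,1) = 240 − 156 = 84.
Column 2 needs 240; the known cells sum to 160, so (2,2) = 80.
From column 3, 240 − (83 + 81) gives (2,3) = 76.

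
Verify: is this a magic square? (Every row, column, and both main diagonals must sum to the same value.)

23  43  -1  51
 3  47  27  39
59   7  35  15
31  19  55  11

Row 1: 23 + 43 + (-1) + 51 = 116.
Row 2: 3 + 47 + 27 + 39 = 116.
Row 3: 59 + 7 + 35 + 15 = 116.
Row 4: 31 + 19 + 55 + 11 = 116.
Column 1: 23 + 3 + 59 + 31 = 116.
Column 2: 43 + 47 + 7 + 19 = 116.
Column 3: -1 + 27 + 35 + 55 = 116.
Column 4: 51 + 39 + 15 + 11 = 116.
Main diagonal: 23 + 47 + 35 + 11 = 116.
Anti-diagonal: 51 + 27 + 7 + 31 = 116.
All lines sum to 116.

Yes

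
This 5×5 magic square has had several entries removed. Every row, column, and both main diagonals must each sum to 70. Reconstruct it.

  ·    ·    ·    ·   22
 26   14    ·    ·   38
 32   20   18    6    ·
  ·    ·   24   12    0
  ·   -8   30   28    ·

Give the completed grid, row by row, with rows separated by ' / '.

Using row 3: 32 + 20 + 18 + 6 + ? → (3,5) = 70 − 76 = -6.
The remaining cell in column 5 is (5,5) = 70 − 54 = 16.
From main diagonal, 70 − (14 + 18 + 12 + 16) gives (1,1) = 10.
From row 5, 70 − (-8 + 30 + 28 + 16) gives (5,1) = 4.
Column 1: 10 + 26 + 32 + 4 + ? = 70, so (4,1) = -2.
Row 4 must total 70; the given cells sum to 34, so (4,2) = 36.
Column 2 must total 70; the given cells sum to 62, so (1,2) = 8.
Anti-diagonal must total 70; the given cells sum to 80, so (2,4) = -10.
Using row 2: 26 + 14 + (-10) + 38 + ? → (2,3) = 70 − 68 = 2.
From column 3, 70 − (2 + 18 + 24 + 30) gives (1,3) = -4.
Column 4 needs 70; the known cells sum to 36, so (1,4) = 34.

10 8 -4 34 22 / 26 14 2 -10 38 / 32 20 18 6 -6 / -2 36 24 12 0 / 4 -8 30 28 16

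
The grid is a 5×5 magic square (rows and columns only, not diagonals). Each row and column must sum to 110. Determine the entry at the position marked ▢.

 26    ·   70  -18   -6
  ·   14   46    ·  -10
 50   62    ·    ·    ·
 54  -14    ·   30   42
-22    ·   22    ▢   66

Using row 1: 26 + 70 + (-18) + (-6) + ? → (1,2) = 110 − 72 = 38.
From row 4, 110 − (54 + (-14) + 30 + 42) gives (4,3) = -2.
The remaining cell in column 1 is (2,1) = 110 − 108 = 2.
From column 2, 110 − (38 + 14 + 62 + (-14)) gives (5,2) = 10.
Column 3 must total 110; the given cells sum to 136, so (3,3) = -26.
From column 5, 110 − (-6 + (-10) + 42 + 66) gives (3,5) = 18.
Row 2: 2 + 14 + 46 + (-10) + ? = 110, so (2,4) = 58.
Row 3 must total 110; the given cells sum to 104, so (3,4) = 6.
From row 5, 110 − (-22 + 10 + 22 + 66) gives (5,4) = 34.

34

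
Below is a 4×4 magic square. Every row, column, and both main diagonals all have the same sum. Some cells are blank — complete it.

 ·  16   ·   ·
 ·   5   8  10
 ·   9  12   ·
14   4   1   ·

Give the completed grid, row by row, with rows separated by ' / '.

Column 2 is already complete: 16 + 5 + 9 + 4 = 34, so that is the magic constant.
From row 2, 34 − (5 + 8 + 10) gives (2,1) = 11.
Row 4: 14 + 4 + 1 + ? = 34, so (4,4) = 15.
Column 3: 8 + 12 + 1 + ? = 34, so (1,3) = 13.
From main diagonal, 34 − (5 + 12 + 15) gives (1,1) = 2.
Anti-diagonal must total 34; the given cells sum to 31, so (1,4) = 3.
Using column 1: 2 + 11 + 14 + ? → (3,1) = 34 − 27 = 7.
Column 4: 3 + 10 + 15 + ? = 34, so (3,4) = 6.

2 16 13 3 / 11 5 8 10 / 7 9 12 6 / 14 4 1 15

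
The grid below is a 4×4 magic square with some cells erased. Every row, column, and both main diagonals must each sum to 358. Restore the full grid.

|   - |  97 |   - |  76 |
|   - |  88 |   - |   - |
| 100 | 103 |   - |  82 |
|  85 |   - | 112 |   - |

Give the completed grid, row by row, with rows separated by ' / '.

Using row 3: 100 + 103 + 82 + ? → (3,3) = 358 − 285 = 73.
Using column 2: 97 + 88 + 103 + ? → (4,2) = 358 − 288 = 70.
The remaining cell in anti-diagonal is (2,3) = 358 − 264 = 94.
From row 4, 358 − (85 + 70 + 112) gives (4,4) = 91.
The remaining cell in column 3 is (1,3) = 358 − 279 = 79.
From column 4, 358 − (76 + 82 + 91) gives (2,4) = 109.
Main diagonal: 88 + 73 + 91 + ? = 358, so (1,1) = 106.
Row 2 needs 358; the known cells sum to 291, so (2,1) = 67.

106 97 79 76 / 67 88 94 109 / 100 103 73 82 / 85 70 112 91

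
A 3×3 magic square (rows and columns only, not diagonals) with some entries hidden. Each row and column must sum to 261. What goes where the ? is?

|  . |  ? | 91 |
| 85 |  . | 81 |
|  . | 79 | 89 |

Row 2 must total 261; the given cells sum to 166, so (2,2) = 95.
From row 3, 261 − (79 + 89) gives (3,1) = 93.
Using column 1: 85 + 93 + ? → (1,1) = 261 − 178 = 83.
From column 2, 261 − (95 + 79) gives (1,2) = 87.

87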